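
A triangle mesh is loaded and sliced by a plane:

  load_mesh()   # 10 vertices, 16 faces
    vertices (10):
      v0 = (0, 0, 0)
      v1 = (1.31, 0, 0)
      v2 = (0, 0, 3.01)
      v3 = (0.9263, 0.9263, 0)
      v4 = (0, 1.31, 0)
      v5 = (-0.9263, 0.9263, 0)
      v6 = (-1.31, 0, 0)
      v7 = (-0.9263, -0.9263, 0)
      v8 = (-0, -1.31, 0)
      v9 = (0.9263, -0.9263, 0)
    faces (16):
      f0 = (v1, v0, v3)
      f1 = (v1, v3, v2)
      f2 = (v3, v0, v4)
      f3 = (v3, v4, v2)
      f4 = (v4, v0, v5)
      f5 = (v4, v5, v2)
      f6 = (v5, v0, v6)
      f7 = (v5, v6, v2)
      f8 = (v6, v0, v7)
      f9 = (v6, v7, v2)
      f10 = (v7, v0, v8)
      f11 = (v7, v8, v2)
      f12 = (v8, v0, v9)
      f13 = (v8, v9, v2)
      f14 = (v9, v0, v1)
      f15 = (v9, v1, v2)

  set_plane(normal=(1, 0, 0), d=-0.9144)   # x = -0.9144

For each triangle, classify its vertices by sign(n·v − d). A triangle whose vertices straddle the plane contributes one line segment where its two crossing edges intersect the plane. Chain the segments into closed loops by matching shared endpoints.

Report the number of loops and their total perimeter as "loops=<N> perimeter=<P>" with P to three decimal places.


Straddling triangles (8 of 16):
  (v4,v0,v5) [++-] → (-0.9144, 0.9144, 0)–(-0.9144, 0.931229, 0)  len=0.0168
  (v4,v5,v2) [+-+] → (-0.9144, 0.931229, 0)–(-0.9144, 0.9144, 0.0386689)  len=0.0422
  (v5,v0,v6) [-+-] → (-0.9144, 0.9144, 0)–(-0.9144, 0, 0)  len=0.9144
  (v5,v6,v2) [--+] → (-0.9144, 0, 0.908974)–(-0.9144, 0.9144, 0.0386689)  len=1.2624
  (v6,v0,v7) [-+-] → (-0.9144, 0, 0)–(-0.9144, -0.9144, 0)  len=0.9144
  (v6,v7,v2) [--+] → (-0.9144, -0.9144, 0.0386689)–(-0.9144, 0, 0.908974)  len=1.2624
  (v7,v0,v8) [-++] → (-0.9144, -0.9144, 0)–(-0.9144, -0.931229, 0)  len=0.0168
  (v7,v8,v2) [-++] → (-0.9144, -0.931229, 0)–(-0.9144, -0.9144, 0.0386689)  len=0.0422

Chained into 1 loop(s):
  loop 1: 8 segments, perimeter = 4.4715
Total perimeter = 4.472

loops=1 perimeter=4.472


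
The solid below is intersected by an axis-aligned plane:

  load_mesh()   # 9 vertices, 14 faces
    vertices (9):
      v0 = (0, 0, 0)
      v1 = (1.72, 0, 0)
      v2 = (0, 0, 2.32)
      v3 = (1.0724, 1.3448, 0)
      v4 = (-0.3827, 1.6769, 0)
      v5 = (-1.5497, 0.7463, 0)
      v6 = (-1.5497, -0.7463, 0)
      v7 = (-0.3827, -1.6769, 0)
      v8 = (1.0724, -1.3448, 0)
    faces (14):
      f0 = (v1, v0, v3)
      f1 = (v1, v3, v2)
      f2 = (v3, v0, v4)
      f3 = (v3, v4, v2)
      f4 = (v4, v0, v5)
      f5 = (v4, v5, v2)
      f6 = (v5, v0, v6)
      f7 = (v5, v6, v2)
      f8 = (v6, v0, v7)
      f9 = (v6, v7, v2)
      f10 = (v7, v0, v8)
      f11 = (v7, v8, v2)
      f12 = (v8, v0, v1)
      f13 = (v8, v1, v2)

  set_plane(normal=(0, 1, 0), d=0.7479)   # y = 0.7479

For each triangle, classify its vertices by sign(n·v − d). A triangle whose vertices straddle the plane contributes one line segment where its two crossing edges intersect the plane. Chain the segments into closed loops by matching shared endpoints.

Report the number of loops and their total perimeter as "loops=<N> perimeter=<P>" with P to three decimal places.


Straddling triangles (6 of 14):
  (v1,v0,v3) [--+] → (0.596407, 0.7479, 0)–(1.35984, 0.7479, 0)  len=0.7634
  (v1,v3,v2) [-+-] → (1.35984, 0.7479, 0)–(0.596407, 0.7479, 1.02975)  len=1.2819
  (v3,v0,v4) [+-+] → (0.596407, 0.7479, 0)–(-0.170685, 0.7479, 0)  len=0.7671
  (v3,v4,v2) [++-] → (-0.170685, 0.7479, 1.28528)–(0.596407, 0.7479, 1.02975)  len=0.8085
  (v4,v0,v5) [+--] → (-0.170685, 0.7479, 0)–(-1.54769, 0.7479, 0)  len=1.3770
  (v4,v5,v2) [+--] → (-1.54769, 0.7479, 0)–(-0.170685, 0.7479, 1.28528)  len=1.8836

Chained into 1 loop(s):
  loop 1: 6 segments, perimeter = 6.8816
Total perimeter = 6.882

loops=1 perimeter=6.882


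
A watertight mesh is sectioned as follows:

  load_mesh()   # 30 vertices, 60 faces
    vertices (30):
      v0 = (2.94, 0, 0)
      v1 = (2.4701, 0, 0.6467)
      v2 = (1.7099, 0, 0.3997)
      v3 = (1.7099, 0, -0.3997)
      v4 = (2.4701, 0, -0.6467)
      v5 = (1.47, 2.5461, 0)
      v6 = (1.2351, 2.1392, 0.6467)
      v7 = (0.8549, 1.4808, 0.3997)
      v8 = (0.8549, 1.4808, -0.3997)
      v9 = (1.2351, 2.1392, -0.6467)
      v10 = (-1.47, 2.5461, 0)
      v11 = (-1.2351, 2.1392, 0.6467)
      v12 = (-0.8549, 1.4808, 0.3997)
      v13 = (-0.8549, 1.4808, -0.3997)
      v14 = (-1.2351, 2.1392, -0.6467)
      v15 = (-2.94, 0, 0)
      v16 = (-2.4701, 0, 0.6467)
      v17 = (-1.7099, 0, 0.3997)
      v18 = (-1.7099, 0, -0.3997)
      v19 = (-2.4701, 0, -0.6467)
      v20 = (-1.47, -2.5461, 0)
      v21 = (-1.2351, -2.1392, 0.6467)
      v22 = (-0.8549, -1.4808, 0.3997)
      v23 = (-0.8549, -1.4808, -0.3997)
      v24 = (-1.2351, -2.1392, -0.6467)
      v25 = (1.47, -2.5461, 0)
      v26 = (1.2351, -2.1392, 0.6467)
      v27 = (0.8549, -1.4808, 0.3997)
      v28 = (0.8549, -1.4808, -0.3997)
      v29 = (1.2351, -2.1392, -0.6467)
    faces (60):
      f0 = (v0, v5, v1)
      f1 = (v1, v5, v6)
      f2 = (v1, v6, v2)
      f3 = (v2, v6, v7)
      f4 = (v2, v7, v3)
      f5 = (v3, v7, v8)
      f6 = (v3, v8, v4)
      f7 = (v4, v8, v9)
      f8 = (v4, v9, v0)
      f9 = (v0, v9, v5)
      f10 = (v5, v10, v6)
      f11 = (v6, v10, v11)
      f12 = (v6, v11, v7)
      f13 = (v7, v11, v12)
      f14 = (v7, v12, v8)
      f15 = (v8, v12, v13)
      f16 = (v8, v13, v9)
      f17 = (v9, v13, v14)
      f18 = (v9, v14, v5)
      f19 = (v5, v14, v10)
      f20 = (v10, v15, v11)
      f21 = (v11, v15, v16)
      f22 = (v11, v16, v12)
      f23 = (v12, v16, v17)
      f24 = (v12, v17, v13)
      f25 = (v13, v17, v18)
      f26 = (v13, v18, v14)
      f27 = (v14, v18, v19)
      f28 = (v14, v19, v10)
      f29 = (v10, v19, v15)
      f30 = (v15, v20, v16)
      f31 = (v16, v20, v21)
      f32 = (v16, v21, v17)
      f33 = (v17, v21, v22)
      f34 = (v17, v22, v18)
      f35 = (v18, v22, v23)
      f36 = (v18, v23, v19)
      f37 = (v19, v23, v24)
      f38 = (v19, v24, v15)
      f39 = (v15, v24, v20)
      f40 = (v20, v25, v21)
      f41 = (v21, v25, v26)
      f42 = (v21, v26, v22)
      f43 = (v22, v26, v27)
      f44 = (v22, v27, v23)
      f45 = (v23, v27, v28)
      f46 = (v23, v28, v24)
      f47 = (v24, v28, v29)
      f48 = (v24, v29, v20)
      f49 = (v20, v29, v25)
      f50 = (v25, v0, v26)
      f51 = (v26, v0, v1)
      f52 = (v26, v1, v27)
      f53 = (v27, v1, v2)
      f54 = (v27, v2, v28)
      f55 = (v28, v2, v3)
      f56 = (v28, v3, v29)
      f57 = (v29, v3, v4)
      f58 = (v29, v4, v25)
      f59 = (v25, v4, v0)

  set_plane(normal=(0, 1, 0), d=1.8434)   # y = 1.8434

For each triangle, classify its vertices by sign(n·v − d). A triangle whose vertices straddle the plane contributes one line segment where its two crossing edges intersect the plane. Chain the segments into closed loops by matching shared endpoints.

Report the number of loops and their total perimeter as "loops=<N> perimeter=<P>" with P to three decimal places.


Straddling triangles (18 of 60):
  (v0,v5,v1) [-+-] → (1.87571, 1.8434, 0)–(1.74602, 1.8434, 0.178483)  len=0.2206
  (v1,v5,v6) [-++] → (1.74602, 1.8434, 0.178483)–(1.40587, 1.8434, 0.6467)  len=0.5787
  (v1,v6,v2) [-+-] → (1.40587, 1.8434, 0.6467)–(1.30075, 1.8434, 0.612546)  len=0.1105
  (v2,v6,v7) [-+-] → (1.30075, 1.8434, 0.612546)–(1.06429, 1.8434, 0.53573)  len=0.2486
  (v4,v8,v9) [--+] → (1.06429, 1.8434, -0.53573)–(1.40587, 1.8434, -0.6467)  len=0.3592
  (v4,v9,v0) [-+-] → (1.40587, 1.8434, -0.6467)–(1.47085, 1.8434, -0.557277)  len=0.1105
  (v0,v9,v5) [-++] → (1.47085, 1.8434, -0.557277)–(1.87571, 1.8434, 0)  len=0.6888
  (v6,v11,v7) [++-] → (-0.296124, 1.8434, 0.53573)–(1.06429, 1.8434, 0.53573)  len=1.3604
  (v7,v11,v12) [-+-] → (-0.296124, 1.8434, 0.53573)–(-1.06429, 1.8434, 0.53573)  len=0.7682
  (v8,v13,v9) [--+] → (0.296124, 1.8434, -0.53573)–(1.06429, 1.8434, -0.53573)  len=0.7682
  (v9,v13,v14) [+-+] → (0.296124, 1.8434, -0.53573)–(-1.06429, 1.8434, -0.53573)  len=1.3604
  (v10,v15,v11) [+-+] → (-1.87571, 1.8434, 0)–(-1.47085, 1.8434, 0.557277)  len=0.6888
  (v11,v15,v16) [+--] → (-1.47085, 1.8434, 0.557277)–(-1.40587, 1.8434, 0.6467)  len=0.1105
  (v11,v16,v12) [+--] → (-1.40587, 1.8434, 0.6467)–(-1.06429, 1.8434, 0.53573)  len=0.3592
  (v13,v18,v14) [--+] → (-1.30075, 1.8434, -0.612546)–(-1.06429, 1.8434, -0.53573)  len=0.2486
  (v14,v18,v19) [+--] → (-1.30075, 1.8434, -0.612546)–(-1.40587, 1.8434, -0.6467)  len=0.1105
  (v14,v19,v10) [+-+] → (-1.40587, 1.8434, -0.6467)–(-1.74602, 1.8434, -0.178483)  len=0.5787
  (v10,v19,v15) [+--] → (-1.74602, 1.8434, -0.178483)–(-1.87571, 1.8434, 0)  len=0.2206

Chained into 1 loop(s):
  loop 1: 18 segments, perimeter = 8.8912
Total perimeter = 8.891

loops=1 perimeter=8.891


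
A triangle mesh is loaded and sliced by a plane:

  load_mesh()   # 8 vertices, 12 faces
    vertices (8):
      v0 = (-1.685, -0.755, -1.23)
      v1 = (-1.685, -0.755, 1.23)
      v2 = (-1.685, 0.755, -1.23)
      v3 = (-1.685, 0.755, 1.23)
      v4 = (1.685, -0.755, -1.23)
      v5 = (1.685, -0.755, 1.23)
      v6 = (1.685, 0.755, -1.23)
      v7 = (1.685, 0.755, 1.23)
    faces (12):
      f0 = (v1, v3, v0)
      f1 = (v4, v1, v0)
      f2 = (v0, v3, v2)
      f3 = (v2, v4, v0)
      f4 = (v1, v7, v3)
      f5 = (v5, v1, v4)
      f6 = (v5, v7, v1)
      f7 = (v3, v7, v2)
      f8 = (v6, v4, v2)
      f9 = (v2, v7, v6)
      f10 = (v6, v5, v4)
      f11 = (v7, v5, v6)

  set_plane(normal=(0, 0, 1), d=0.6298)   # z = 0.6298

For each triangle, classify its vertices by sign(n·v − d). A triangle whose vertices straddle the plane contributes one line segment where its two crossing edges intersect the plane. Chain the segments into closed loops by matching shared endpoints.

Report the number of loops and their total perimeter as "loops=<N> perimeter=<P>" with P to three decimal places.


loops=1 perimeter=9.760

Straddling triangles (8 of 12):
  (v1,v3,v0) [++-] → (-1.685, 0.386585, 0.6298)–(-1.685, -0.755, 0.6298)  len=1.1416
  (v4,v1,v0) [-+-] → (-0.862775, -0.755, 0.6298)–(-1.685, -0.755, 0.6298)  len=0.8222
  (v0,v3,v2) [-+-] → (-1.685, 0.386585, 0.6298)–(-1.685, 0.755, 0.6298)  len=0.3684
  (v5,v1,v4) [++-] → (-0.862775, -0.755, 0.6298)–(1.685, -0.755, 0.6298)  len=2.5478
  (v3,v7,v2) [++-] → (0.862775, 0.755, 0.6298)–(-1.685, 0.755, 0.6298)  len=2.5478
  (v2,v7,v6) [-+-] → (0.862775, 0.755, 0.6298)–(1.685, 0.755, 0.6298)  len=0.8222
  (v6,v5,v4) [-+-] → (1.685, -0.386585, 0.6298)–(1.685, -0.755, 0.6298)  len=0.3684
  (v7,v5,v6) [++-] → (1.685, -0.386585, 0.6298)–(1.685, 0.755, 0.6298)  len=1.1416

Chained into 1 loop(s):
  loop 1: 8 segments, perimeter = 9.7600
Total perimeter = 9.760


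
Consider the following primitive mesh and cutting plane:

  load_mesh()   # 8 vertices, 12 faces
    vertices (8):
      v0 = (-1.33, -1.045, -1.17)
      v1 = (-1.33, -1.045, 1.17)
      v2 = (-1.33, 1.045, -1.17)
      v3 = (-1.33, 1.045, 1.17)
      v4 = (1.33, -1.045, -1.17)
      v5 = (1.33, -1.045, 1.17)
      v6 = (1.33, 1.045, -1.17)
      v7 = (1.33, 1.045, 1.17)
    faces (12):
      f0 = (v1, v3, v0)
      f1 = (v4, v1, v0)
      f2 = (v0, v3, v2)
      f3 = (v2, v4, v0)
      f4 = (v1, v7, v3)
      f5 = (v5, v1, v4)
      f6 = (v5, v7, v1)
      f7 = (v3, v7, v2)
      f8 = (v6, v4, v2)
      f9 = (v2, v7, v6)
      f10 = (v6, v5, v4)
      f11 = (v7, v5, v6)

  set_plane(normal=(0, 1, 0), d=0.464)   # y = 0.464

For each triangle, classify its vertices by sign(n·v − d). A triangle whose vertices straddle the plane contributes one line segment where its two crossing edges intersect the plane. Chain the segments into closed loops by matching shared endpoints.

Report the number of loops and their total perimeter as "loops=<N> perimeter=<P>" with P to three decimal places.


Straddling triangles (8 of 12):
  (v1,v3,v0) [-+-] → (-1.33, 0.464, 1.17)–(-1.33, 0.464, 0.519502)  len=0.6505
  (v0,v3,v2) [-++] → (-1.33, 0.464, 0.519502)–(-1.33, 0.464, -1.17)  len=1.6895
  (v2,v4,v0) [+--] → (-0.590545, 0.464, -1.17)–(-1.33, 0.464, -1.17)  len=0.7395
  (v1,v7,v3) [-++] → (0.590545, 0.464, 1.17)–(-1.33, 0.464, 1.17)  len=1.9205
  (v5,v7,v1) [-+-] → (1.33, 0.464, 1.17)–(0.590545, 0.464, 1.17)  len=0.7395
  (v6,v4,v2) [+-+] → (1.33, 0.464, -1.17)–(-0.590545, 0.464, -1.17)  len=1.9205
  (v6,v5,v4) [+--] → (1.33, 0.464, -0.519502)–(1.33, 0.464, -1.17)  len=0.6505
  (v7,v5,v6) [+-+] → (1.33, 0.464, 1.17)–(1.33, 0.464, -0.519502)  len=1.6895

Chained into 1 loop(s):
  loop 1: 8 segments, perimeter = 10.0000
Total perimeter = 10.000

loops=1 perimeter=10.000


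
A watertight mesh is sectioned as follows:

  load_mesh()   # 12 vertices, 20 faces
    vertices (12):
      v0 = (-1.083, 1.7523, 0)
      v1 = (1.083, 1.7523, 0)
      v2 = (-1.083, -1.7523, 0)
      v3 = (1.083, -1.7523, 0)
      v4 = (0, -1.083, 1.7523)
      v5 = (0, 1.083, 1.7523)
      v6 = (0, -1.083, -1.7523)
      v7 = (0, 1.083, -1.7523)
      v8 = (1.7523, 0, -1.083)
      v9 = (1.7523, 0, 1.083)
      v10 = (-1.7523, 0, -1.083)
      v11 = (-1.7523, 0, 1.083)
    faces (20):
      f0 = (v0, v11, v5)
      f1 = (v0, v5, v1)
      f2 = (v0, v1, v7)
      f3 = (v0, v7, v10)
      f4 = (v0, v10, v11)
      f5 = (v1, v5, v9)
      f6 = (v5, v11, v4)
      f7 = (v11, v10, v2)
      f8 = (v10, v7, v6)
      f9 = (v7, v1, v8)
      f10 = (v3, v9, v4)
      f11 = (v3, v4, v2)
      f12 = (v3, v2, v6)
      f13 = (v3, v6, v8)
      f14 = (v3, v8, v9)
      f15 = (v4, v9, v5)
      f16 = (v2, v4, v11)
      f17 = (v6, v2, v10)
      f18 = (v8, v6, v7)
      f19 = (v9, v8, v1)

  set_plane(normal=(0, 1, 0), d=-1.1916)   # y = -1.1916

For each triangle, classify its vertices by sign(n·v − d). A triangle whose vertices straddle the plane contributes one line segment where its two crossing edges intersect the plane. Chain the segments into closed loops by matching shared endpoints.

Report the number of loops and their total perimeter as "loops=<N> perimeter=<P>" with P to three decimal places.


Straddling triangles (8 of 20):
  (v11,v10,v2) [++-] → (-1.29716, -1.1916, -0.346538)–(-1.29716, -1.1916, 0.346538)  len=0.6931
  (v3,v9,v4) [-++] → (1.29716, -1.1916, 0.346538)–(0.175727, -1.1916, 1.46797)  len=1.5859
  (v3,v4,v2) [-+-] → (0.175727, -1.1916, 1.46797)–(-0.175727, -1.1916, 1.46797)  len=0.3515
  (v3,v2,v6) [--+] → (-0.175727, -1.1916, -1.46797)–(0.175727, -1.1916, -1.46797)  len=0.3515
  (v3,v6,v8) [-++] → (0.175727, -1.1916, -1.46797)–(1.29716, -1.1916, -0.346538)  len=1.5859
  (v3,v8,v9) [-++] → (1.29716, -1.1916, -0.346538)–(1.29716, -1.1916, 0.346538)  len=0.6931
  (v2,v4,v11) [-++] → (-0.175727, -1.1916, 1.46797)–(-1.29716, -1.1916, 0.346538)  len=1.5859
  (v6,v2,v10) [+-+] → (-0.175727, -1.1916, -1.46797)–(-1.29716, -1.1916, -0.346538)  len=1.5859

Chained into 1 loop(s):
  loop 1: 8 segments, perimeter = 8.4329
Total perimeter = 8.433

loops=1 perimeter=8.433


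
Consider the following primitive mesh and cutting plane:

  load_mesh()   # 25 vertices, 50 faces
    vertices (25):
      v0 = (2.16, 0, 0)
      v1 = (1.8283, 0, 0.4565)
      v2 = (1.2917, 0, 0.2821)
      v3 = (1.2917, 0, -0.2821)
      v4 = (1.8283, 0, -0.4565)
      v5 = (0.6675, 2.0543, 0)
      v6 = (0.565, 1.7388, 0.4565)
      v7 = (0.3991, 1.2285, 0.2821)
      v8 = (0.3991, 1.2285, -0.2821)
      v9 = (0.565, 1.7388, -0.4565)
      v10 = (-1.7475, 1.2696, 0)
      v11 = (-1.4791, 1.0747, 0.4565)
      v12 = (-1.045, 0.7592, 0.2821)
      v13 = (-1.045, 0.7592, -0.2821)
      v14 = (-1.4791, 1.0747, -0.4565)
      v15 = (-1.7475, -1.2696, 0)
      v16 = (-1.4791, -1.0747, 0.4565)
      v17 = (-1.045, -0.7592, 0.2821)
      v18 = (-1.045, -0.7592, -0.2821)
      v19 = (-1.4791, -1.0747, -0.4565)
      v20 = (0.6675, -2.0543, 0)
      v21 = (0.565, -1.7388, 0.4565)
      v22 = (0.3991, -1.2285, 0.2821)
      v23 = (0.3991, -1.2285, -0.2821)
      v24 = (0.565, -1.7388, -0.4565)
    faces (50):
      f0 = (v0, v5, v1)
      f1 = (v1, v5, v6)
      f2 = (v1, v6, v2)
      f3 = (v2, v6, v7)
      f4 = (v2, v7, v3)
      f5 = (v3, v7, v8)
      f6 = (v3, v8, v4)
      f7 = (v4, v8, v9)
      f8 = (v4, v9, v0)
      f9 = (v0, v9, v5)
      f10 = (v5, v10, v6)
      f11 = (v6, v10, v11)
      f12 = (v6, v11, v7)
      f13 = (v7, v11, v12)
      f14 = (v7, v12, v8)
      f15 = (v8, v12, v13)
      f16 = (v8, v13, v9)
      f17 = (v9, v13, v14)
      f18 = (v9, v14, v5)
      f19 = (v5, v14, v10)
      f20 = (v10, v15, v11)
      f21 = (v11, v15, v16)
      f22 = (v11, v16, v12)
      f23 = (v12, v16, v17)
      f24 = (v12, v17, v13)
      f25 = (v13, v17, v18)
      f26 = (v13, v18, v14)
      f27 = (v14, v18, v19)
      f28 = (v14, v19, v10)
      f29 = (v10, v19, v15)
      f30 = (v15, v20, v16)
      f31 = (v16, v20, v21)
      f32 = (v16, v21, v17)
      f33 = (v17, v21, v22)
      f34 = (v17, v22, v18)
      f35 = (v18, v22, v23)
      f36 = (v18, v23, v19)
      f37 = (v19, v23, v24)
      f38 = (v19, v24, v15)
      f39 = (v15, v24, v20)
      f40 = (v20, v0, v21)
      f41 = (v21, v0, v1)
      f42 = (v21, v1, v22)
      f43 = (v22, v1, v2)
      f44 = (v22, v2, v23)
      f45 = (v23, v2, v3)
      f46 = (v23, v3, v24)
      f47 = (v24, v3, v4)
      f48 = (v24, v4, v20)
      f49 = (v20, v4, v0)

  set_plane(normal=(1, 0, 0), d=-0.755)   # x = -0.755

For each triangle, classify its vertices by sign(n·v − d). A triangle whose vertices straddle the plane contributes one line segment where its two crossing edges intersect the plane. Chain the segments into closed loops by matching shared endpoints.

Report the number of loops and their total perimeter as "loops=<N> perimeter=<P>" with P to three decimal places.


Straddling triangles (20 of 50):
  (v5,v10,v6) [+-+] → (-0.755, 1.59209, 0)–(-0.755, 1.47098, 0.195925)  len=0.2303
  (v6,v10,v11) [+--] → (-0.755, 1.47098, 0.195925)–(-0.755, 1.30995, 0.4565)  len=0.3063
  (v6,v11,v7) [+-+] → (-0.755, 1.30995, 0.4565)–(-0.755, 1.13399, 0.389264)  len=0.1884
  (v7,v11,v12) [+--] → (-0.755, 1.13399, 0.389264)–(-0.755, 0.853443, 0.2821)  len=0.3003
  (v7,v12,v8) [+-+] → (-0.755, 0.853443, 0.2821)–(-0.755, 0.853443, 0.168799)  len=0.1133
  (v8,v12,v13) [+--] → (-0.755, 0.853443, 0.168799)–(-0.755, 0.853443, -0.2821)  len=0.4509
  (v8,v13,v9) [+-+] → (-0.755, 0.853443, -0.2821)–(-0.755, 0.93565, -0.313514)  len=0.0880
  (v9,v13,v14) [+--] → (-0.755, 0.93565, -0.313514)–(-0.755, 1.30995, -0.4565)  len=0.4007
  (v9,v14,v5) [+-+] → (-0.755, 1.30995, -0.4565)–(-0.755, 1.40514, -0.302512)  len=0.1810
  (v5,v14,v10) [+--] → (-0.755, 1.40514, -0.302512)–(-0.755, 1.59209, 0)  len=0.3556
  (v15,v20,v16) [-+-] → (-0.755, -1.59209, 0)–(-0.755, -1.40514, 0.302512)  len=0.3556
  (v16,v20,v21) [-++] → (-0.755, -1.40514, 0.302512)–(-0.755, -1.30995, 0.4565)  len=0.1810
  (v16,v21,v17) [-+-] → (-0.755, -1.30995, 0.4565)–(-0.755, -0.93565, 0.313514)  len=0.4007
  (v17,v21,v22) [-++] → (-0.755, -0.93565, 0.313514)–(-0.755, -0.853443, 0.2821)  len=0.0880
  (v17,v22,v18) [-+-] → (-0.755, -0.853443, 0.2821)–(-0.755, -0.853443, -0.168799)  len=0.4509
  (v18,v22,v23) [-++] → (-0.755, -0.853443, -0.168799)–(-0.755, -0.853443, -0.2821)  len=0.1133
  (v18,v23,v19) [-+-] → (-0.755, -0.853443, -0.2821)–(-0.755, -1.13399, -0.389264)  len=0.3003
  (v19,v23,v24) [-++] → (-0.755, -1.13399, -0.389264)–(-0.755, -1.30995, -0.4565)  len=0.1884
  (v19,v24,v15) [-+-] → (-0.755, -1.30995, -0.4565)–(-0.755, -1.47098, -0.195925)  len=0.3063
  (v15,v24,v20) [-++] → (-0.755, -1.47098, -0.195925)–(-0.755, -1.59209, 0)  len=0.2303

Chained into 2 loop(s):
  loop 1: 10 segments, perimeter = 2.6149
  loop 2: 10 segments, perimeter = 2.6149
Total perimeter = 5.230

loops=2 perimeter=5.230


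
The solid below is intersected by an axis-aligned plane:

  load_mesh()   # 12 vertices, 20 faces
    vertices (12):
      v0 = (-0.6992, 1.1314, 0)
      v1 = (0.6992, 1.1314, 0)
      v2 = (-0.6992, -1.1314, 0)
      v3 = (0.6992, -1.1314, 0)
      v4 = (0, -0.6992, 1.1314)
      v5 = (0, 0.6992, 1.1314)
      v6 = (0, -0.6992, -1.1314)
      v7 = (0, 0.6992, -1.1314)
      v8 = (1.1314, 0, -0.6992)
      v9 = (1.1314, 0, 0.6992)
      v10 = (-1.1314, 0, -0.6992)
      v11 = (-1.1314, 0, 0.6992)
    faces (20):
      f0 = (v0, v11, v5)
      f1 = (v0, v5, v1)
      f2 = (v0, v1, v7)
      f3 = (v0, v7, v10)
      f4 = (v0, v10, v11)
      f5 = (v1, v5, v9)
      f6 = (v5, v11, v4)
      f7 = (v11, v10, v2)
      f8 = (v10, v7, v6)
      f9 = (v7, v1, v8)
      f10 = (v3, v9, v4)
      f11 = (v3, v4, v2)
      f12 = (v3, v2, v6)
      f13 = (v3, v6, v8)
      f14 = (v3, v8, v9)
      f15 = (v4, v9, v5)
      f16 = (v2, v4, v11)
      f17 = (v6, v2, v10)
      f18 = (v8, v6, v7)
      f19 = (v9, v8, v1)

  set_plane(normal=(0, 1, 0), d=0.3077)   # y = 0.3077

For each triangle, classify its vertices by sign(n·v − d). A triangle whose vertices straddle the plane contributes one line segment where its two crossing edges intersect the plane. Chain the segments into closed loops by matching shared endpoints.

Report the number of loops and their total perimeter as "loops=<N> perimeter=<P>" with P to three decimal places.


loops=1 perimeter=6.900

Straddling triangles (10 of 20):
  (v0,v11,v5) [+-+] → (-1.01386, 0.3077, 0.509043)–(-0.6335, 0.3077, 0.8894)  len=0.5379
  (v0,v7,v10) [++-] → (-0.6335, 0.3077, -0.8894)–(-1.01386, 0.3077, -0.509043)  len=0.5379
  (v0,v10,v11) [+--] → (-1.01386, 0.3077, -0.509043)–(-1.01386, 0.3077, 0.509043)  len=1.0181
  (v1,v5,v9) [++-] → (0.6335, 0.3077, 0.8894)–(1.01386, 0.3077, 0.509043)  len=0.5379
  (v5,v11,v4) [+--] → (-0.6335, 0.3077, 0.8894)–(0, 0.3077, 1.1314)  len=0.6781
  (v10,v7,v6) [-+-] → (-0.6335, 0.3077, -0.8894)–(0, 0.3077, -1.1314)  len=0.6781
  (v7,v1,v8) [++-] → (1.01386, 0.3077, -0.509043)–(0.6335, 0.3077, -0.8894)  len=0.5379
  (v4,v9,v5) [--+] → (0.6335, 0.3077, 0.8894)–(0, 0.3077, 1.1314)  len=0.6781
  (v8,v6,v7) [--+] → (0, 0.3077, -1.1314)–(0.6335, 0.3077, -0.8894)  len=0.6781
  (v9,v8,v1) [--+] → (1.01386, 0.3077, -0.509043)–(1.01386, 0.3077, 0.509043)  len=1.0181

Chained into 1 loop(s):
  loop 1: 10 segments, perimeter = 6.9004
Total perimeter = 6.900


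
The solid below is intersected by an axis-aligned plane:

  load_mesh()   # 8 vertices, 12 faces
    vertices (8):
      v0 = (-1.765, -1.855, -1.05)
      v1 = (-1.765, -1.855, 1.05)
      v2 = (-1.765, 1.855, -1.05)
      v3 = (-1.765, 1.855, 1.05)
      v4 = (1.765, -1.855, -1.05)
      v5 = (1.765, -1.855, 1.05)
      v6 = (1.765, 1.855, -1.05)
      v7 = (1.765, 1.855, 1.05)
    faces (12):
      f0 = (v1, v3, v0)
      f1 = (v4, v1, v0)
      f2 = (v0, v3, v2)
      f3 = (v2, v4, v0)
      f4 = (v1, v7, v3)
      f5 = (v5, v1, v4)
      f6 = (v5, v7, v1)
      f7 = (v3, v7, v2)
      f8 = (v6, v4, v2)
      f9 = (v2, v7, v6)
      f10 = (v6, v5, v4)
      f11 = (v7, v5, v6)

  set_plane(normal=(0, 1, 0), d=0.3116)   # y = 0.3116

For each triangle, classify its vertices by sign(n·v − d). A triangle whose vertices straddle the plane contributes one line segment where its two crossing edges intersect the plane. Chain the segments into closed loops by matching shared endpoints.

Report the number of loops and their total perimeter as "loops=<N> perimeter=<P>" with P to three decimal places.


loops=1 perimeter=11.260

Straddling triangles (8 of 12):
  (v1,v3,v0) [-+-] → (-1.765, 0.3116, 1.05)–(-1.765, 0.3116, 0.176377)  len=0.8736
  (v0,v3,v2) [-++] → (-1.765, 0.3116, 0.176377)–(-1.765, 0.3116, -1.05)  len=1.2264
  (v2,v4,v0) [+--] → (-0.296482, 0.3116, -1.05)–(-1.765, 0.3116, -1.05)  len=1.4685
  (v1,v7,v3) [-++] → (0.296482, 0.3116, 1.05)–(-1.765, 0.3116, 1.05)  len=2.0615
  (v5,v7,v1) [-+-] → (1.765, 0.3116, 1.05)–(0.296482, 0.3116, 1.05)  len=1.4685
  (v6,v4,v2) [+-+] → (1.765, 0.3116, -1.05)–(-0.296482, 0.3116, -1.05)  len=2.0615
  (v6,v5,v4) [+--] → (1.765, 0.3116, -0.176377)–(1.765, 0.3116, -1.05)  len=0.8736
  (v7,v5,v6) [+-+] → (1.765, 0.3116, 1.05)–(1.765, 0.3116, -0.176377)  len=1.2264

Chained into 1 loop(s):
  loop 1: 8 segments, perimeter = 11.2600
Total perimeter = 11.260


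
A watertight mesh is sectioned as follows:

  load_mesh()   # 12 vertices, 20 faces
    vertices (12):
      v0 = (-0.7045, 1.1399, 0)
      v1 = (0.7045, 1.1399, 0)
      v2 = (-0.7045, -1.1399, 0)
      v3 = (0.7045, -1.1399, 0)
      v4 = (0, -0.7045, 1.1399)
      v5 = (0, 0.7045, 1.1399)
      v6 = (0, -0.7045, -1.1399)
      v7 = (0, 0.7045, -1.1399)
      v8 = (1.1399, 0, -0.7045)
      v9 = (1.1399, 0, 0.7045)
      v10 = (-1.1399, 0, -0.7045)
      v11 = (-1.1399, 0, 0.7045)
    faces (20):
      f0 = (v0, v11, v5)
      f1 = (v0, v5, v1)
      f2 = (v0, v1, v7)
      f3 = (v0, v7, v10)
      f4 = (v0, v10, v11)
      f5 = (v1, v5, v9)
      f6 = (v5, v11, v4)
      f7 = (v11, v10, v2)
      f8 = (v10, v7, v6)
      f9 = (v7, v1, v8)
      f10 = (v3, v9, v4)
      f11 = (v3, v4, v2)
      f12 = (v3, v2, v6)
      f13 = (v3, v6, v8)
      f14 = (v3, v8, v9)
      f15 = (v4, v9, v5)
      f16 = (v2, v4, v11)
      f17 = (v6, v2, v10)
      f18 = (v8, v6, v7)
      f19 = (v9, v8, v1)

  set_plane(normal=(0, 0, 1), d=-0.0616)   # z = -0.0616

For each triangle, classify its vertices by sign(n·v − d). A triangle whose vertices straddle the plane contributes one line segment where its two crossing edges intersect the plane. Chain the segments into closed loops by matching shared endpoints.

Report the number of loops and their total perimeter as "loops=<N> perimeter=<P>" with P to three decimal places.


Straddling triangles (10 of 20):
  (v0,v1,v7) [++-] → (0.666429, 1.11637, -0.0616)–(-0.666429, 1.11637, -0.0616)  len=1.3329
  (v0,v7,v10) [+--] → (-0.666429, 1.11637, -0.0616)–(-0.74257, 1.04023, -0.0616)  len=0.1077
  (v0,v10,v11) [+-+] → (-0.74257, 1.04023, -0.0616)–(-1.1399, 0, -0.0616)  len=1.1135
  (v11,v10,v2) [+-+] → (-1.1399, 0, -0.0616)–(-0.74257, -1.04023, -0.0616)  len=1.1135
  (v7,v1,v8) [-+-] → (0.666429, 1.11637, -0.0616)–(0.74257, 1.04023, -0.0616)  len=0.1077
  (v3,v2,v6) [++-] → (-0.666429, -1.11637, -0.0616)–(0.666429, -1.11637, -0.0616)  len=1.3329
  (v3,v6,v8) [+--] → (0.666429, -1.11637, -0.0616)–(0.74257, -1.04023, -0.0616)  len=0.1077
  (v3,v8,v9) [+-+] → (0.74257, -1.04023, -0.0616)–(1.1399, 0, -0.0616)  len=1.1135
  (v6,v2,v10) [-+-] → (-0.666429, -1.11637, -0.0616)–(-0.74257, -1.04023, -0.0616)  len=0.1077
  (v9,v8,v1) [+-+] → (1.1399, 0, -0.0616)–(0.74257, 1.04023, -0.0616)  len=1.1135

Chained into 1 loop(s):
  loop 1: 10 segments, perimeter = 7.5506
Total perimeter = 7.551

loops=1 perimeter=7.551


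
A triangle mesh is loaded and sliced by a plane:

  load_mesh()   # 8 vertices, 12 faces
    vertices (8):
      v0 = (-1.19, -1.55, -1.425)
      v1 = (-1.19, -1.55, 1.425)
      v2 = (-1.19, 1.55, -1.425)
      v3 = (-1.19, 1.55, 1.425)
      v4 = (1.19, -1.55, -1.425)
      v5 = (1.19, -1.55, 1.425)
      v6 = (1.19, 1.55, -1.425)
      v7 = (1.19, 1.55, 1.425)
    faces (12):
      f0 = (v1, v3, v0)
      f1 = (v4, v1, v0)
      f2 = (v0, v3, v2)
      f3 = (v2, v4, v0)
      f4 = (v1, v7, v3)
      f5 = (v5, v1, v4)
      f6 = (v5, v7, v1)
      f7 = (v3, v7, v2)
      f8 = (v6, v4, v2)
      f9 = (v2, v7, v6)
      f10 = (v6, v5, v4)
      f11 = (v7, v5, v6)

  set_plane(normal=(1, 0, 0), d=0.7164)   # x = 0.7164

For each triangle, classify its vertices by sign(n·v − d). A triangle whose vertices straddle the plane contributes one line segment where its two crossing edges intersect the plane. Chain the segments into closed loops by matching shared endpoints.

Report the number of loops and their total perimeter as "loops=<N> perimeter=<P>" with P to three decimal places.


Straddling triangles (8 of 12):
  (v4,v1,v0) [+--] → (0.7164, -1.55, -0.857874)–(0.7164, -1.55, -1.425)  len=0.5671
  (v2,v4,v0) [-+-] → (0.7164, -0.933126, -1.425)–(0.7164, -1.55, -1.425)  len=0.6169
  (v1,v7,v3) [-+-] → (0.7164, 0.933126, 1.425)–(0.7164, 1.55, 1.425)  len=0.6169
  (v5,v1,v4) [+-+] → (0.7164, -1.55, 1.425)–(0.7164, -1.55, -0.857874)  len=2.2829
  (v5,v7,v1) [++-] → (0.7164, 0.933126, 1.425)–(0.7164, -1.55, 1.425)  len=2.4831
  (v3,v7,v2) [-+-] → (0.7164, 1.55, 1.425)–(0.7164, 1.55, 0.857874)  len=0.5671
  (v6,v4,v2) [++-] → (0.7164, -0.933126, -1.425)–(0.7164, 1.55, -1.425)  len=2.4831
  (v2,v7,v6) [-++] → (0.7164, 1.55, 0.857874)–(0.7164, 1.55, -1.425)  len=2.2829

Chained into 1 loop(s):
  loop 1: 8 segments, perimeter = 11.9000
Total perimeter = 11.900

loops=1 perimeter=11.900


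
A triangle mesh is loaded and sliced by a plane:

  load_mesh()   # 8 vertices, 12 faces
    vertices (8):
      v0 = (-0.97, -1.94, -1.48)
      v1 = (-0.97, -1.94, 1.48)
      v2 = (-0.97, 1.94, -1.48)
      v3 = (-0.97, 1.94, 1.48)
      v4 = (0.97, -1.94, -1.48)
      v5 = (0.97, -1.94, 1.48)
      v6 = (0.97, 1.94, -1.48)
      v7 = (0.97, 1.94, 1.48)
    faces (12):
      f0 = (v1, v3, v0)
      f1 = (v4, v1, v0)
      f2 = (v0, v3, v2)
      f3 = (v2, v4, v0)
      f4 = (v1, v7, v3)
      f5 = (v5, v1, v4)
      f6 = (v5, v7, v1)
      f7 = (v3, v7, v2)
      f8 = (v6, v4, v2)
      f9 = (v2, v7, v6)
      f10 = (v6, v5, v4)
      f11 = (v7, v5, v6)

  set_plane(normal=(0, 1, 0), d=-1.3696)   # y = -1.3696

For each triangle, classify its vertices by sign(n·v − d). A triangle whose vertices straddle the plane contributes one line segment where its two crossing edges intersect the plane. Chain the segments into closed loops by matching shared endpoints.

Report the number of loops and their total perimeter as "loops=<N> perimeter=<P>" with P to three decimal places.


Straddling triangles (8 of 12):
  (v1,v3,v0) [-+-] → (-0.97, -1.3696, 1.48)–(-0.97, -1.3696, -1.04485)  len=2.5248
  (v0,v3,v2) [-++] → (-0.97, -1.3696, -1.04485)–(-0.97, -1.3696, -1.48)  len=0.4352
  (v2,v4,v0) [+--] → (0.6848, -1.3696, -1.48)–(-0.97, -1.3696, -1.48)  len=1.6548
  (v1,v7,v3) [-++] → (-0.6848, -1.3696, 1.48)–(-0.97, -1.3696, 1.48)  len=0.2852
  (v5,v7,v1) [-+-] → (0.97, -1.3696, 1.48)–(-0.6848, -1.3696, 1.48)  len=1.6548
  (v6,v4,v2) [+-+] → (0.97, -1.3696, -1.48)–(0.6848, -1.3696, -1.48)  len=0.2852
  (v6,v5,v4) [+--] → (0.97, -1.3696, 1.04485)–(0.97, -1.3696, -1.48)  len=2.5248
  (v7,v5,v6) [+-+] → (0.97, -1.3696, 1.48)–(0.97, -1.3696, 1.04485)  len=0.4352

Chained into 1 loop(s):
  loop 1: 8 segments, perimeter = 9.8000
Total perimeter = 9.800

loops=1 perimeter=9.800


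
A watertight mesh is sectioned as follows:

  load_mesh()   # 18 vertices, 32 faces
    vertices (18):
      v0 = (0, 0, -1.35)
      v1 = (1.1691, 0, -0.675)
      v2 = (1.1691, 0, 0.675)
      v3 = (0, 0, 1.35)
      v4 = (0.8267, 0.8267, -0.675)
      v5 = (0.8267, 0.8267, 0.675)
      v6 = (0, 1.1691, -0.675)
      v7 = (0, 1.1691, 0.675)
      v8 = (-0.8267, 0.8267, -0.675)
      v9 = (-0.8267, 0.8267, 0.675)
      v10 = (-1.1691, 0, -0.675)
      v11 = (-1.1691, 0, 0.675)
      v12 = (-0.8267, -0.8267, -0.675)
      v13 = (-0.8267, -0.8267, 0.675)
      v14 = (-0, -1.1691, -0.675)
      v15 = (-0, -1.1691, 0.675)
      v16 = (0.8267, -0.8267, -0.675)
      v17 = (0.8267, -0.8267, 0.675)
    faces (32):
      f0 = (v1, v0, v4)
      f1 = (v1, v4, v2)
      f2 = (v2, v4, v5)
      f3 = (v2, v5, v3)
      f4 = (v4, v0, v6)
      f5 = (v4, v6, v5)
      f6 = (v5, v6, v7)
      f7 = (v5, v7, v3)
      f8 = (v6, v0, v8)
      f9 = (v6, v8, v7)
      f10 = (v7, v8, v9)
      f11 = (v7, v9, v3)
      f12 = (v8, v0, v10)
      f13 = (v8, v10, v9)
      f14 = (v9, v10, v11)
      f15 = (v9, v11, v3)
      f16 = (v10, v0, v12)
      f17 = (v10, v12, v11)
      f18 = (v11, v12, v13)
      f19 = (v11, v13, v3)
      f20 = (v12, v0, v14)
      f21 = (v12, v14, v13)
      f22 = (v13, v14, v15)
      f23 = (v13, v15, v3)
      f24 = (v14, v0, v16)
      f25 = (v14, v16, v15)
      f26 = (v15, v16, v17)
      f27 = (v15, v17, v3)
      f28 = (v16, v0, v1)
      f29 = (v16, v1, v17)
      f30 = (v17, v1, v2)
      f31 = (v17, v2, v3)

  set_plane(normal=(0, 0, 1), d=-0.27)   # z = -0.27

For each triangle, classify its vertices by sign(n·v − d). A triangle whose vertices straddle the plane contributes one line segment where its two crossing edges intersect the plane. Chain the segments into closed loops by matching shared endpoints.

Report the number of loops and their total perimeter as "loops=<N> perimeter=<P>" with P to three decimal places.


Straddling triangles (16 of 32):
  (v1,v4,v2) [--+] → (0.92942, 0.57869, -0.27)–(1.1691, 0, -0.27)  len=0.6264
  (v2,v4,v5) [+-+] → (0.92942, 0.57869, -0.27)–(0.8267, 0.8267, -0.27)  len=0.2684
  (v4,v6,v5) [--+] → (0.24801, 1.06638, -0.27)–(0.8267, 0.8267, -0.27)  len=0.6264
  (v5,v6,v7) [+-+] → (0.24801, 1.06638, -0.27)–(0, 1.1691, -0.27)  len=0.2684
  (v6,v8,v7) [--+] → (-0.57869, 0.92942, -0.27)–(0, 1.1691, -0.27)  len=0.6264
  (v7,v8,v9) [+-+] → (-0.57869, 0.92942, -0.27)–(-0.8267, 0.8267, -0.27)  len=0.2684
  (v8,v10,v9) [--+] → (-1.06638, 0.24801, -0.27)–(-0.8267, 0.8267, -0.27)  len=0.6264
  (v9,v10,v11) [+-+] → (-1.06638, 0.24801, -0.27)–(-1.1691, 0, -0.27)  len=0.2684
  (v10,v12,v11) [--+] → (-0.92942, -0.57869, -0.27)–(-1.1691, 0, -0.27)  len=0.6264
  (v11,v12,v13) [+-+] → (-0.92942, -0.57869, -0.27)–(-0.8267, -0.8267, -0.27)  len=0.2684
  (v12,v14,v13) [--+] → (-0.24801, -1.06638, -0.27)–(-0.8267, -0.8267, -0.27)  len=0.6264
  (v13,v14,v15) [+-+] → (-0.24801, -1.06638, -0.27)–(0, -1.1691, -0.27)  len=0.2684
  (v14,v16,v15) [--+] → (0.57869, -0.92942, -0.27)–(0, -1.1691, -0.27)  len=0.6264
  (v15,v16,v17) [+-+] → (0.57869, -0.92942, -0.27)–(0.8267, -0.8267, -0.27)  len=0.2684
  (v16,v1,v17) [--+] → (1.06638, -0.24801, -0.27)–(0.8267, -0.8267, -0.27)  len=0.6264
  (v17,v1,v2) [+-+] → (1.06638, -0.24801, -0.27)–(1.1691, 0, -0.27)  len=0.2684

Chained into 1 loop(s):
  loop 1: 16 segments, perimeter = 7.1584
Total perimeter = 7.158

loops=1 perimeter=7.158


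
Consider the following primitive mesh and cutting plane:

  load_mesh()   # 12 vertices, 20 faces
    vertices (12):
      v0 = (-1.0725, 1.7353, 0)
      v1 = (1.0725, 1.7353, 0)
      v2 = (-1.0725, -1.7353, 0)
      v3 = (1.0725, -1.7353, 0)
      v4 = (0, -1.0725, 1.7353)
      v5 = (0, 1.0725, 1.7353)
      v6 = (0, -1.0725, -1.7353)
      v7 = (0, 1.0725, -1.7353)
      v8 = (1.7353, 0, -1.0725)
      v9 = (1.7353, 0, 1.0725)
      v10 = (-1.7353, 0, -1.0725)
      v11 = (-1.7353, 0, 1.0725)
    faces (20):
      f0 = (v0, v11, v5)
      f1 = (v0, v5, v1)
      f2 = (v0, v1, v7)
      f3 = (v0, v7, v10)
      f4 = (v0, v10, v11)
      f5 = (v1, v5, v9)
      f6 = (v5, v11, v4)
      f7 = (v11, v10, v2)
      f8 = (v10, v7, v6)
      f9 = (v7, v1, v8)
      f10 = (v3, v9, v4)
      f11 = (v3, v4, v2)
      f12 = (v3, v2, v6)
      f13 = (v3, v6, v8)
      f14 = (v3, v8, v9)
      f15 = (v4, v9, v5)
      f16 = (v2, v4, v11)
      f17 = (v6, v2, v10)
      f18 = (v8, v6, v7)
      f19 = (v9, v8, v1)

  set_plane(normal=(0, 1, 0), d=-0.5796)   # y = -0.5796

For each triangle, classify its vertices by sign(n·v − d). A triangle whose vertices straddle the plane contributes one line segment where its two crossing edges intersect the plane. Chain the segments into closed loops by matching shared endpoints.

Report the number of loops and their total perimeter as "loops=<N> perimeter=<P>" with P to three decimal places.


Straddling triangles (10 of 20):
  (v5,v11,v4) [++-] → (-0.79751, -0.5796, 1.43069)–(0, -0.5796, 1.7353)  len=0.8537
  (v11,v10,v2) [++-] → (-1.51392, -0.5796, -0.714279)–(-1.51392, -0.5796, 0.714279)  len=1.4286
  (v10,v7,v6) [++-] → (0, -0.5796, -1.7353)–(-0.79751, -0.5796, -1.43069)  len=0.8537
  (v3,v9,v4) [-+-] → (1.51392, -0.5796, 0.714279)–(0.79751, -0.5796, 1.43069)  len=1.0132
  (v3,v6,v8) [--+] → (0.79751, -0.5796, -1.43069)–(1.51392, -0.5796, -0.714279)  len=1.0132
  (v3,v8,v9) [-++] → (1.51392, -0.5796, -0.714279)–(1.51392, -0.5796, 0.714279)  len=1.4286
  (v4,v9,v5) [-++] → (0.79751, -0.5796, 1.43069)–(0, -0.5796, 1.7353)  len=0.8537
  (v2,v4,v11) [--+] → (-0.79751, -0.5796, 1.43069)–(-1.51392, -0.5796, 0.714279)  len=1.0132
  (v6,v2,v10) [--+] → (-1.51392, -0.5796, -0.714279)–(-0.79751, -0.5796, -1.43069)  len=1.0132
  (v8,v6,v7) [+-+] → (0.79751, -0.5796, -1.43069)–(0, -0.5796, -1.7353)  len=0.8537

Chained into 1 loop(s):
  loop 1: 10 segments, perimeter = 10.3246
Total perimeter = 10.325

loops=1 perimeter=10.325


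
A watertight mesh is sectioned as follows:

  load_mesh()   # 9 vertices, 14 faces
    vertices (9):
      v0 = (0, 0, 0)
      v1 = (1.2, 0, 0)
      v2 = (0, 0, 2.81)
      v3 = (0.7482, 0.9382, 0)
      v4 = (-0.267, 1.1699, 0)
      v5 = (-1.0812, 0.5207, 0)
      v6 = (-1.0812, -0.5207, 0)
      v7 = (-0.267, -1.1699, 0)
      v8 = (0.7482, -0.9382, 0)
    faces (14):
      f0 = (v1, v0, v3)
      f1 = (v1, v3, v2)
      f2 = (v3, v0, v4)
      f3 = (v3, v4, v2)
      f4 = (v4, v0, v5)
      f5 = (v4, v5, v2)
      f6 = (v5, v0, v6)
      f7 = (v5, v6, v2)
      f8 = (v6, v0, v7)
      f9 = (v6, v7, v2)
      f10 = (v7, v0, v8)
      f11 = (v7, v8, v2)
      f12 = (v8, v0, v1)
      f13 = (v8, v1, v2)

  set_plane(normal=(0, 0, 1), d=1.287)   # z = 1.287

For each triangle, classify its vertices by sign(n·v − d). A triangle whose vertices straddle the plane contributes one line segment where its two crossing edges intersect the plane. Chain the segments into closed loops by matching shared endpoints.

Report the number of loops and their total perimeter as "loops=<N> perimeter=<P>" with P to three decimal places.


loops=1 perimeter=3.951

Straddling triangles (7 of 14):
  (v1,v3,v2) [--+] → (0.405519, 0.508498, 1.287)–(0.650391, 0, 1.287)  len=0.5644
  (v3,v4,v2) [--+] → (-0.144712, 0.634077, 1.287)–(0.405519, 0.508498, 1.287)  len=0.5644
  (v4,v5,v2) [--+] → (-0.586003, 0.282216, 1.287)–(-0.144712, 0.634077, 1.287)  len=0.5644
  (v5,v6,v2) [--+] → (-0.586003, -0.282216, 1.287)–(-0.586003, 0.282216, 1.287)  len=0.5644
  (v6,v7,v2) [--+] → (-0.144712, -0.634077, 1.287)–(-0.586003, -0.282216, 1.287)  len=0.5644
  (v7,v8,v2) [--+] → (0.405519, -0.508498, 1.287)–(-0.144712, -0.634077, 1.287)  len=0.5644
  (v8,v1,v2) [--+] → (0.650391, 0, 1.287)–(0.405519, -0.508498, 1.287)  len=0.5644

Chained into 1 loop(s):
  loop 1: 7 segments, perimeter = 3.9508
Total perimeter = 3.951


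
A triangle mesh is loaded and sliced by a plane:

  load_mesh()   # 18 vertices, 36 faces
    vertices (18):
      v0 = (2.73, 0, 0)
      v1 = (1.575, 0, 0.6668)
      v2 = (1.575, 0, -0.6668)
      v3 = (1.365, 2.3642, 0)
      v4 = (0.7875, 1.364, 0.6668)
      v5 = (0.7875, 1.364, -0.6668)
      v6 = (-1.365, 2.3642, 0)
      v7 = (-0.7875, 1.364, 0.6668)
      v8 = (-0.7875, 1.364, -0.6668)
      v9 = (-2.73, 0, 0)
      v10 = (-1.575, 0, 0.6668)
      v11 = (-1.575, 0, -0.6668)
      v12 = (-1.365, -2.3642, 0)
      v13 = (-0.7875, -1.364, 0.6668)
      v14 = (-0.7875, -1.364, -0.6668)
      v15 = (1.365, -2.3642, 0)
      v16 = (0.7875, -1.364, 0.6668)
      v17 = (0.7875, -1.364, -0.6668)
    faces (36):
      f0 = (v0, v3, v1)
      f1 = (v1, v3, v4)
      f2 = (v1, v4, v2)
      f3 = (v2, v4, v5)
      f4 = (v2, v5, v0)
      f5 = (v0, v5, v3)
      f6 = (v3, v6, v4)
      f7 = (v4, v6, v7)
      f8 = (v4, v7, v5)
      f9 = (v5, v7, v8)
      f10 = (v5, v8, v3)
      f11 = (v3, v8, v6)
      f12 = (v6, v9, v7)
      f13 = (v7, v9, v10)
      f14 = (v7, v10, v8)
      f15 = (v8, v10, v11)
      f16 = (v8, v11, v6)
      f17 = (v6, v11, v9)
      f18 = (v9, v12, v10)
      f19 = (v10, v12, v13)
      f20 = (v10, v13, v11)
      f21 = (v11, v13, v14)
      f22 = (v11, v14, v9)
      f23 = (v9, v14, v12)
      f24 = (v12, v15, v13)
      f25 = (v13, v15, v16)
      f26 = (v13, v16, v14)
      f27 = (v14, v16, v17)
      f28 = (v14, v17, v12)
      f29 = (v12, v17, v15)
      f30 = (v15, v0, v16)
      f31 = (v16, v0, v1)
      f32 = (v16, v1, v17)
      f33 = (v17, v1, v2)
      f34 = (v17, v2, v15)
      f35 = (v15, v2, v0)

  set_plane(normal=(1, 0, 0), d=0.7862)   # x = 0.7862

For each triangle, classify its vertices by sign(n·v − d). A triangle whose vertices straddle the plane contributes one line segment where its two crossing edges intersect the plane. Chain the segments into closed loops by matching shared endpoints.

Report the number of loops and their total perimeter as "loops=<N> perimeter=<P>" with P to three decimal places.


loops=2 perimeter=7.476

Straddling triangles (12 of 36):
  (v3,v6,v4) [+-+] → (0.7862, 2.3642, 0)–(0.7862, 1.3646, 0.666397)  len=1.2014
  (v4,v6,v7) [+--] → (0.7862, 1.3646, 0.666397)–(0.7862, 1.364, 0.6668)  len=0.0007
  (v4,v7,v5) [+-+] → (0.7862, 1.364, 0.6668)–(0.7862, 1.364, -0.665699)  len=1.3325
  (v5,v7,v8) [+--] → (0.7862, 1.364, -0.665699)–(0.7862, 1.364, -0.6668)  len=0.0011
  (v5,v8,v3) [+-+] → (0.7862, 1.364, -0.6668)–(0.7862, 2.09525, -0.1793)  len=0.8789
  (v3,v8,v6) [+--] → (0.7862, 2.09525, -0.1793)–(0.7862, 2.3642, 0)  len=0.3232
  (v12,v15,v13) [-+-] → (0.7862, -2.3642, 0)–(0.7862, -2.09525, 0.1793)  len=0.3232
  (v13,v15,v16) [-++] → (0.7862, -2.09525, 0.1793)–(0.7862, -1.364, 0.6668)  len=0.8789
  (v13,v16,v14) [-+-] → (0.7862, -1.364, 0.6668)–(0.7862, -1.364, 0.665699)  len=0.0011
  (v14,v16,v17) [-++] → (0.7862, -1.364, 0.665699)–(0.7862, -1.364, -0.6668)  len=1.3325
  (v14,v17,v12) [-+-] → (0.7862, -1.364, -0.6668)–(0.7862, -1.3646, -0.666397)  len=0.0007
  (v12,v17,v15) [-++] → (0.7862, -1.3646, -0.666397)–(0.7862, -2.3642, 0)  len=1.2014

Chained into 2 loop(s):
  loop 1: 6 segments, perimeter = 3.7378
  loop 2: 6 segments, perimeter = 3.7378
Total perimeter = 7.476
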